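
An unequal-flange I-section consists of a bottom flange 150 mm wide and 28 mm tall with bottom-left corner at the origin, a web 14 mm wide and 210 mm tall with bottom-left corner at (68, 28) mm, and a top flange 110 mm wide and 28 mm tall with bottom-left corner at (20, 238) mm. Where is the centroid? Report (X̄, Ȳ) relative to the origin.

X̄ = 75.00 mm, Ȳ = 119.96 mm

bottom flange: A = 150 × 28 = 4200.00, centroid at (75.00, 14.00).
web: A = 14 × 210 = 2940.00, centroid at (75.00, 133.00).
top flange: A = 110 × 28 = 3080.00, centroid at (75.00, 252.00).
ΣA = 10220.00 mm²
ΣAX̄ = (4200.00)(75.00) + (2940.00)(75.00) + (3080.00)(75.00) = 766500.00 mm³
ΣAȲ = (4200.00)(14.00) + (2940.00)(133.00) + (3080.00)(252.00) = 1225980.00 mm³
X̄ = 766500.00 / 10220.00 = 75.00 mm
Ȳ = 1225980.00 / 10220.00 = 119.96 mm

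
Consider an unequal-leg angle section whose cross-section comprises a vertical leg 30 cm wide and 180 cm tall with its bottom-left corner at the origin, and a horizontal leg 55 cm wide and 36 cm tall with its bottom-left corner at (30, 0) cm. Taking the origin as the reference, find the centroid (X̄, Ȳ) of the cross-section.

vertical leg: A = 30 × 180 = 5400.00, centroid at (15.00, 90.00).
horizontal leg: A = 55 × 36 = 1980.00, centroid at (57.50, 18.00).
ΣA = 7380.00 cm²
ΣAX̄ = (5400.00)(15.00) + (1980.00)(57.50) = 194850.00 cm³
ΣAȲ = (5400.00)(90.00) + (1980.00)(18.00) = 521640.00 cm³
X̄ = 194850.00 / 7380.00 = 26.40 cm
Ȳ = 521640.00 / 7380.00 = 70.68 cm

X̄ = 26.40 cm, Ȳ = 70.68 cm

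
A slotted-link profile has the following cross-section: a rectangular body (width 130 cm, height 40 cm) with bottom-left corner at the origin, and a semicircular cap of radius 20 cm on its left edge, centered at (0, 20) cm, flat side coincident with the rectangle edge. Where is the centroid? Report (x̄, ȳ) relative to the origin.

rectangular body: A = 130 × 40 = 5200.00, centroid at (65.00, 20.00).
semicircular end: A = ½π·20² = 628.32, centroid at (-8.49, 20.00).
ΣA = 5828.32 cm²
ΣAx̄ = (5200.00)(65.00) + (628.32)(-8.49) = 332666.67 cm³
ΣAȳ = (5200.00)(20.00) + (628.32)(20.00) = 116566.37 cm³
x̄ = 332666.67 / 5828.32 = 57.08 cm
ȳ = 116566.37 / 5828.32 = 20.00 cm

x̄ = 57.08 cm, ȳ = 20.00 cm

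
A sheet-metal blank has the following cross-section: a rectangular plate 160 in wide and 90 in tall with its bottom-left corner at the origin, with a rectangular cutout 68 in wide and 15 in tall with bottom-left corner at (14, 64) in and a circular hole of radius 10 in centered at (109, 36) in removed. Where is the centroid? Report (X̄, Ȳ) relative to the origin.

plate: A = 160 × 90 = 14400.00, centroid at (80.00, 45.00).
hole 1: A = −(68 × 15) = -1020.00, centroid at (48.00, 71.50).
hole 2: A = −π·10² = -314.16, centroid at (109.00, 36.00).
ΣA = 13065.84 in², ΣAX̄ = 1068796.64 in³, ΣAȲ = 563760.27 in³.
X̄ = 1068796.64/13065.84 = 81.80 in; Ȳ = 563760.27/13065.84 = 43.15 in.

X̄ = 81.80 in, Ȳ = 43.15 in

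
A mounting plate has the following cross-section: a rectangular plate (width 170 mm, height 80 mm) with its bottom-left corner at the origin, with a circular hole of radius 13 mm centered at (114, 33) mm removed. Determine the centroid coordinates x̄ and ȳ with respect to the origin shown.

x̄ = 83.82 mm, ȳ = 40.28 mm

plate: A = 170 × 80 = 13600.00, centroid at (85.00, 40.00).
hole: A = −π·13² = -530.93, centroid at (114.00, 33.00).
ΣA = 13069.07 mm², ΣAx̄ = 1095474.08 mm³, ΣAȳ = 526479.34 mm³.
x̄ = 1095474.08/13069.07 = 83.82 mm; ȳ = 526479.34/13069.07 = 40.28 mm.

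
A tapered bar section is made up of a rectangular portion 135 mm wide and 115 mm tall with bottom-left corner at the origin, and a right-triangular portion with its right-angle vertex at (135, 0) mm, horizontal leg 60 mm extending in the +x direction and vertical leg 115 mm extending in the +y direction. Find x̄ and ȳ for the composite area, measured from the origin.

x̄ = 83.41 mm, ȳ = 54.02 mm

Part | A | x̄ᵢ | ȳᵢ | A·x̄ᵢ | A·ȳᵢ
rectangular portion | 15525.00 | 67.50 | 57.50 | 1047937.50 | 892687.50
triangular portion | 3450.00 | 155.00 | 38.33 | 534750.00 | 132250.00
Σ | 18975.00 |  |  | 1582687.50 | 1024937.50
x̄ = 1582687.50 / 18975.00 = 83.41 mm
ȳ = 1024937.50 / 18975.00 = 54.02 mm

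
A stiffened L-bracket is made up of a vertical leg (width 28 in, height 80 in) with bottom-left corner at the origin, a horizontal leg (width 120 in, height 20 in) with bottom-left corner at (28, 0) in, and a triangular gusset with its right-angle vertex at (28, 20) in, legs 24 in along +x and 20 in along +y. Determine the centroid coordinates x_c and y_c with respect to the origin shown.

vertical leg: A = 28 × 80 = 2240.00, centroid at (14.00, 40.00).
horizontal leg: A = 120 × 20 = 2400.00, centroid at (88.00, 10.00).
gusset: A = ½·24·20 = 240.00, centroid at (36.00, 26.67).
ΣA = 4880.00 in²
ΣAx_c = (2240.00)(14.00) + (2400.00)(88.00) + (240.00)(36.00) = 251200.00 in³
ΣAy_c = (2240.00)(40.00) + (2400.00)(10.00) + (240.00)(26.67) = 120000.00 in³
x_c = 251200.00 / 4880.00 = 51.48 in
y_c = 120000.00 / 4880.00 = 24.59 in

x_c = 51.48 in, y_c = 24.59 in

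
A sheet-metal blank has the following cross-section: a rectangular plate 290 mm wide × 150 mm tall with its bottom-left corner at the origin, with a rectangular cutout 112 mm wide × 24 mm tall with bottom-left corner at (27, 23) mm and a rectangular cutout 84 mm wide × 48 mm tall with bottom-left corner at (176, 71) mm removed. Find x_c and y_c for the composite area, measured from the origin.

x_c = 141.53 mm, y_c = 75.73 mm

plate: A = 290 × 150 = 43500.00, centroid at (145.00, 75.00).
hole 1: A = −(112 × 24) = -2688.00, centroid at (83.00, 35.00).
hole 2: A = −(84 × 48) = -4032.00, centroid at (218.00, 95.00).
ΣA = 36780.00 mm²
ΣAx_c = (43500.00)(145.00) + (-2688.00)(83.00) + (-4032.00)(218.00) = 5205420.00 mm³
ΣAy_c = (43500.00)(75.00) + (-2688.00)(35.00) + (-4032.00)(95.00) = 2785380.00 mm³
x_c = 5205420.00 / 36780.00 = 141.53 mm
y_c = 2785380.00 / 36780.00 = 75.73 mm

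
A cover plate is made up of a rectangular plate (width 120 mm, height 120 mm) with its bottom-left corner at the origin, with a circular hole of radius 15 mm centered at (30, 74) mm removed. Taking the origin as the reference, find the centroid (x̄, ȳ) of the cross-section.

Part | A | x̄ᵢ | ȳᵢ | A·x̄ᵢ | A·ȳᵢ
plate | 14400.00 | 60.00 | 60.00 | 864000.00 | 864000.00
hole | -706.86 | 30.00 | 74.00 | -21205.75 | -52307.52
Σ | 13693.14 |  |  | 842794.25 | 811692.48
x̄ = 842794.25 / 13693.14 = 61.55 mm
ȳ = 811692.48 / 13693.14 = 59.28 mm

x̄ = 61.55 mm, ȳ = 59.28 mm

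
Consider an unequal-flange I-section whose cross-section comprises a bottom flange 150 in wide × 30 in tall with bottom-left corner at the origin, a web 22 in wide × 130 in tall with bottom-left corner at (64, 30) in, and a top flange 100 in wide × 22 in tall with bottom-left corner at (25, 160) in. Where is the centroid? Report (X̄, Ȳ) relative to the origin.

X̄ = 75.00 in, Ȳ = 74.83 in

Part | A | x̄ᵢ | ȳᵢ | A·x̄ᵢ | A·ȳᵢ
bottom flange | 4500.00 | 75.00 | 15.00 | 337500.00 | 67500.00
web | 2860.00 | 75.00 | 95.00 | 214500.00 | 271700.00
top flange | 2200.00 | 75.00 | 171.00 | 165000.00 | 376200.00
Σ | 9560.00 |  |  | 717000.00 | 715400.00
X̄ = 717000.00 / 9560.00 = 75.00 in
Ȳ = 715400.00 / 9560.00 = 74.83 in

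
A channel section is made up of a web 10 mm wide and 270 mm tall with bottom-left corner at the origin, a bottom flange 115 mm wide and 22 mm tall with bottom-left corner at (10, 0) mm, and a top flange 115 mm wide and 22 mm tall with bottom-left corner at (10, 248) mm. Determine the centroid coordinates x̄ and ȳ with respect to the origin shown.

x̄ = 45.75 mm, ȳ = 135.00 mm

web: A = 10 × 270 = 2700.00, centroid at (5.00, 135.00).
bottom flange: A = 115 × 22 = 2530.00, centroid at (67.50, 11.00).
top flange: A = 115 × 22 = 2530.00, centroid at (67.50, 259.00).
ΣA = 7760.00 mm², ΣAx̄ = 355050.00 mm³, ΣAȳ = 1047600.00 mm³.
x̄ = 355050.00/7760.00 = 45.75 mm; ȳ = 1047600.00/7760.00 = 135.00 mm.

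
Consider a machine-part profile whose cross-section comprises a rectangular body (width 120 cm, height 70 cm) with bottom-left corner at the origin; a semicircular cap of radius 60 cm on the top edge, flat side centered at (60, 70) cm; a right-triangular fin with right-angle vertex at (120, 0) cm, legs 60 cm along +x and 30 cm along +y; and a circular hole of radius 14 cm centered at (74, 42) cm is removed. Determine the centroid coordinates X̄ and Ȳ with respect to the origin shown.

X̄ = 64.42 cm, Ȳ = 56.98 cm

Part | A | x̄ᵢ | ȳᵢ | A·x̄ᵢ | A·ȳᵢ
rectangular body | 8400.00 | 60.00 | 35.00 | 504000.00 | 294000.00
semicircular top | 5654.87 | 60.00 | 95.46 | 339292.01 | 539840.67
triangular fin | 900.00 | 140.00 | 10.00 | 126000.00 | 9000.00
hole | -615.75 | 74.00 | 42.00 | -45565.66 | -25861.59
Σ | 14339.11 |  |  | 923726.35 | 816979.08
X̄ = 923726.35 / 14339.11 = 64.42 cm
Ȳ = 816979.08 / 14339.11 = 56.98 cm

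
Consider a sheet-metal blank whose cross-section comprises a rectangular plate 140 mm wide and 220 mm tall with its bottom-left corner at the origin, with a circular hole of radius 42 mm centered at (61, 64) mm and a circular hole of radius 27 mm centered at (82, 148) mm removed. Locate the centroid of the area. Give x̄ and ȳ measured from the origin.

x̄ = 70.97 mm, ȳ = 117.31 mm

plate: A = 140 × 220 = 30800.00, centroid at (70.00, 110.00).
hole 1: A = −π·42² = -5541.77, centroid at (61.00, 64.00).
hole 2: A = −π·27² = -2290.22, centroid at (82.00, 148.00).
ΣA = 22968.01 mm², ΣAx̄ = 1630153.94 mm³, ΣAȳ = 2694374.04 mm³.
x̄ = 1630153.94/22968.01 = 70.97 mm; ȳ = 2694374.04/22968.01 = 117.31 mm.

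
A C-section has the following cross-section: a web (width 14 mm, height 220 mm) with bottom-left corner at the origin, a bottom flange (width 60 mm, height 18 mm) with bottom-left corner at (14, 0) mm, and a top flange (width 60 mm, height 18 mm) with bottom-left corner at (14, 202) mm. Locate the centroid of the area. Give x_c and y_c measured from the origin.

x_c = 22.25 mm, y_c = 110.00 mm

web: A = 14 × 220 = 3080.00, centroid at (7.00, 110.00).
bottom flange: A = 60 × 18 = 1080.00, centroid at (44.00, 9.00).
top flange: A = 60 × 18 = 1080.00, centroid at (44.00, 211.00).
ΣA = 5240.00 mm²
ΣAx_c = (3080.00)(7.00) + (1080.00)(44.00) + (1080.00)(44.00) = 116600.00 mm³
ΣAy_c = (3080.00)(110.00) + (1080.00)(9.00) + (1080.00)(211.00) = 576400.00 mm³
x_c = 116600.00 / 5240.00 = 22.25 mm
y_c = 576400.00 / 5240.00 = 110.00 mm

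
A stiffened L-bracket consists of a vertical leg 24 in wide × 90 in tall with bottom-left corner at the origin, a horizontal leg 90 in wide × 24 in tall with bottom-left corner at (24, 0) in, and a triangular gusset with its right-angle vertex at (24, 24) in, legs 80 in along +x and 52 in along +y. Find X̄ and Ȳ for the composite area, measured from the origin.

X̄ = 43.80 in, Ȳ = 32.67 in

vertical leg: A = 24 × 90 = 2160.00, centroid at (12.00, 45.00).
horizontal leg: A = 90 × 24 = 2160.00, centroid at (69.00, 12.00).
gusset: A = ½·80·52 = 2080.00, centroid at (50.67, 41.33).
ΣA = 6400.00 in²
ΣAX̄ = (2160.00)(12.00) + (2160.00)(69.00) + (2080.00)(50.67) = 280346.67 in³
ΣAȲ = (2160.00)(45.00) + (2160.00)(12.00) + (2080.00)(41.33) = 209093.33 in³
X̄ = 280346.67 / 6400.00 = 43.80 in
Ȳ = 209093.33 / 6400.00 = 32.67 in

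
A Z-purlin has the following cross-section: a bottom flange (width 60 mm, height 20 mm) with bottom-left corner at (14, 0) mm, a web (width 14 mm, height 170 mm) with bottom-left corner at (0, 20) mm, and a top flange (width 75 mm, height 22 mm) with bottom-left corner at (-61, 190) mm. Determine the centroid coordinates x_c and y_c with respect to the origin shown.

x_c = 5.87 mm, y_c = 113.49 mm

Part | A | x̄ᵢ | ȳᵢ | A·x̄ᵢ | A·ȳᵢ
bottom flange | 1200.00 | 44.00 | 10.00 | 52800.00 | 12000.00
web | 2380.00 | 7.00 | 105.00 | 16660.00 | 249900.00
top flange | 1650.00 | -23.50 | 201.00 | -38775.00 | 331650.00
Σ | 5230.00 |  |  | 30685.00 | 593550.00
x_c = 30685.00 / 5230.00 = 5.87 mm
y_c = 593550.00 / 5230.00 = 113.49 mm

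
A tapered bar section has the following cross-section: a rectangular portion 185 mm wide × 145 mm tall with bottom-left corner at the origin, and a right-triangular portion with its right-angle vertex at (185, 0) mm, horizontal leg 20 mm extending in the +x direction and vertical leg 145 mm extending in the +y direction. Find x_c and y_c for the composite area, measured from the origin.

x_c = 97.59 mm, y_c = 71.26 mm

rectangular portion: A = 185 × 145 = 26825.00, centroid at (92.50, 72.50).
triangular portion: A = ½·20·145 = 1450.00, centroid at (191.67, 48.33).
ΣA = 28275.00 mm², ΣAx_c = 2759229.17 mm³, ΣAy_c = 2014895.83 mm³.
x_c = 2759229.17/28275.00 = 97.59 mm; y_c = 2014895.83/28275.00 = 71.26 mm.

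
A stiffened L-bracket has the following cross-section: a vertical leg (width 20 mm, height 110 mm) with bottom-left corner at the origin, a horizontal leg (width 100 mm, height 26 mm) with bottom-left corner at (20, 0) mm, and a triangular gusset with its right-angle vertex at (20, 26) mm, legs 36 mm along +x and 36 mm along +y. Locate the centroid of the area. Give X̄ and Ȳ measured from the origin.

vertical leg: A = 20 × 110 = 2200.00, centroid at (10.00, 55.00).
horizontal leg: A = 100 × 26 = 2600.00, centroid at (70.00, 13.00).
gusset: A = ½·36·36 = 648.00, centroid at (32.00, 38.00).
ΣA = 5448.00 mm², ΣAX̄ = 224736.00 mm³, ΣAȲ = 179424.00 mm³.
X̄ = 224736.00/5448.00 = 41.25 mm; Ȳ = 179424.00/5448.00 = 32.93 mm.

X̄ = 41.25 mm, Ȳ = 32.93 mm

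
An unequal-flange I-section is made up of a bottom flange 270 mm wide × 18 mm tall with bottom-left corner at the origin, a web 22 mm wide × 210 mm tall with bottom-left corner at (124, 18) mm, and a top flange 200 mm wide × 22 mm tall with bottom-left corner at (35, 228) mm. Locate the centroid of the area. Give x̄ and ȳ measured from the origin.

x̄ = 135.00 mm, ȳ = 119.86 mm

bottom flange: A = 270 × 18 = 4860.00, centroid at (135.00, 9.00).
web: A = 22 × 210 = 4620.00, centroid at (135.00, 123.00).
top flange: A = 200 × 22 = 4400.00, centroid at (135.00, 239.00).
ΣA = 13880.00 mm²
ΣAx̄ = (4860.00)(135.00) + (4620.00)(135.00) + (4400.00)(135.00) = 1873800.00 mm³
ΣAȳ = (4860.00)(9.00) + (4620.00)(123.00) + (4400.00)(239.00) = 1663600.00 mm³
x̄ = 1873800.00 / 13880.00 = 135.00 mm
ȳ = 1663600.00 / 13880.00 = 119.86 mm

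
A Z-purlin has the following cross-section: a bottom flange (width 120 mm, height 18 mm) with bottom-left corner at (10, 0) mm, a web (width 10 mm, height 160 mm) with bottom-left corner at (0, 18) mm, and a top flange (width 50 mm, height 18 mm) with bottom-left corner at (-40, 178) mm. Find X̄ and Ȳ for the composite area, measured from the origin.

X̄ = 31.27 mm, Ȳ = 73.94 mm

Part | A | x̄ᵢ | ȳᵢ | A·x̄ᵢ | A·ȳᵢ
bottom flange | 2160.00 | 70.00 | 9.00 | 151200.00 | 19440.00
web | 1600.00 | 5.00 | 98.00 | 8000.00 | 156800.00
top flange | 900.00 | -15.00 | 187.00 | -13500.00 | 168300.00
Σ | 4660.00 |  |  | 145700.00 | 344540.00
X̄ = 145700.00 / 4660.00 = 31.27 mm
Ȳ = 344540.00 / 4660.00 = 73.94 mm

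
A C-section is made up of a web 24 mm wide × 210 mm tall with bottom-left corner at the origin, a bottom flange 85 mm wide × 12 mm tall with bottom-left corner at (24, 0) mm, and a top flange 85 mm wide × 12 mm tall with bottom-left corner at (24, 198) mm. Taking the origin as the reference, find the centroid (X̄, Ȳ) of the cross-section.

Part | A | x̄ᵢ | ȳᵢ | A·x̄ᵢ | A·ȳᵢ
web | 5040.00 | 12.00 | 105.00 | 60480.00 | 529200.00
bottom flange | 1020.00 | 66.50 | 6.00 | 67830.00 | 6120.00
top flange | 1020.00 | 66.50 | 204.00 | 67830.00 | 208080.00
Σ | 7080.00 |  |  | 196140.00 | 743400.00
X̄ = 196140.00 / 7080.00 = 27.70 mm
Ȳ = 743400.00 / 7080.00 = 105.00 mm

X̄ = 27.70 mm, Ȳ = 105.00 mm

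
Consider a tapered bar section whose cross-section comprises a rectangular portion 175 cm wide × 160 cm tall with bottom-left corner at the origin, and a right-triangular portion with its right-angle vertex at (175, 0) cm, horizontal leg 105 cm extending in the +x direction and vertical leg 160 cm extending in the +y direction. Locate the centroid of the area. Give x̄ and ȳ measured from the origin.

rectangular portion: A = 175 × 160 = 28000.00, centroid at (87.50, 80.00).
triangular portion: A = ½·105·160 = 8400.00, centroid at (210.00, 53.33).
ΣA = 36400.00 cm², ΣAx̄ = 4214000.00 cm³, ΣAȳ = 2688000.00 cm³.
x̄ = 4214000.00/36400.00 = 115.77 cm; ȳ = 2688000.00/36400.00 = 73.85 cm.

x̄ = 115.77 cm, ȳ = 73.85 cm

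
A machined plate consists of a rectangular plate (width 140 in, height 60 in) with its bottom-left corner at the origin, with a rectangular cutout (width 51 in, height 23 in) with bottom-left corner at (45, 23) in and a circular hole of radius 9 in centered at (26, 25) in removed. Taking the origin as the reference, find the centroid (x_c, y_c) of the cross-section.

x_c = 71.52 in, y_c = 29.43 in

plate: A = 140 × 60 = 8400.00, centroid at (70.00, 30.00).
hole 1: A = −(51 × 23) = -1173.00, centroid at (70.50, 34.50).
hole 2: A = −π·9² = -254.47, centroid at (26.00, 25.00).
ΣA = 6972.53 in², ΣAx_c = 498687.31 in³, ΣAy_c = 205169.77 in³.
x_c = 498687.31/6972.53 = 71.52 in; y_c = 205169.77/6972.53 = 29.43 in.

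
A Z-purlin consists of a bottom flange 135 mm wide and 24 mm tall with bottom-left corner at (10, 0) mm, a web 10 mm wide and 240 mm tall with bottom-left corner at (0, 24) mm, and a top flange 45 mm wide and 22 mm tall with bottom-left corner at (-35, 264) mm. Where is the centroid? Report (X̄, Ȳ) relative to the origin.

bottom flange: A = 135 × 24 = 3240.00, centroid at (77.50, 12.00).
web: A = 10 × 240 = 2400.00, centroid at (5.00, 144.00).
top flange: A = 45 × 22 = 990.00, centroid at (-12.50, 275.00).
ΣA = 6630.00 mm²
ΣAX̄ = (3240.00)(77.50) + (2400.00)(5.00) + (990.00)(-12.50) = 250725.00 mm³
ΣAȲ = (3240.00)(12.00) + (2400.00)(144.00) + (990.00)(275.00) = 656730.00 mm³
X̄ = 250725.00 / 6630.00 = 37.82 mm
Ȳ = 656730.00 / 6630.00 = 99.05 mm

X̄ = 37.82 mm, Ȳ = 99.05 mm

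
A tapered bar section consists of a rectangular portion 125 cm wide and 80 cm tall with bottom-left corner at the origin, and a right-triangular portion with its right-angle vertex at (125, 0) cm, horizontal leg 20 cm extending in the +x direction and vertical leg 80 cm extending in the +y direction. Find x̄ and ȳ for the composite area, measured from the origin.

Part | A | x̄ᵢ | ȳᵢ | A·x̄ᵢ | A·ȳᵢ
rectangular portion | 10000.00 | 62.50 | 40.00 | 625000.00 | 400000.00
triangular portion | 800.00 | 131.67 | 26.67 | 105333.33 | 21333.33
Σ | 10800.00 |  |  | 730333.33 | 421333.33
x̄ = 730333.33 / 10800.00 = 67.62 cm
ȳ = 421333.33 / 10800.00 = 39.01 cm

x̄ = 67.62 cm, ȳ = 39.01 cm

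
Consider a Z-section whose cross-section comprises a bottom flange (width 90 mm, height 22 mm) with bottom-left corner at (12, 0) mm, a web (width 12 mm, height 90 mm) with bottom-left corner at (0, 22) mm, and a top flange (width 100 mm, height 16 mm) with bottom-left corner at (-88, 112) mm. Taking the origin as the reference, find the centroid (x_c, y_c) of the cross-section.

x_c = 12.56 mm, y_c = 61.40 mm

bottom flange: A = 90 × 22 = 1980.00, centroid at (57.00, 11.00).
web: A = 12 × 90 = 1080.00, centroid at (6.00, 67.00).
top flange: A = 100 × 16 = 1600.00, centroid at (-38.00, 120.00).
ΣA = 4660.00 mm², ΣAx_c = 58540.00 mm³, ΣAy_c = 286140.00 mm³.
x_c = 58540.00/4660.00 = 12.56 mm; y_c = 286140.00/4660.00 = 61.40 mm.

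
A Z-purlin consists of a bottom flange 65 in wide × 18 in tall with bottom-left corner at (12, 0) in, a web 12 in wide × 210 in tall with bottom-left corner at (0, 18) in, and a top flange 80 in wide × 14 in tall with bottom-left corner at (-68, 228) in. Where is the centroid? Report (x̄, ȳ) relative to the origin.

Part | A | x̄ᵢ | ȳᵢ | A·x̄ᵢ | A·ȳᵢ
bottom flange | 1170.00 | 44.50 | 9.00 | 52065.00 | 10530.00
web | 2520.00 | 6.00 | 123.00 | 15120.00 | 309960.00
top flange | 1120.00 | -28.00 | 235.00 | -31360.00 | 263200.00
Σ | 4810.00 |  |  | 35825.00 | 583690.00
x̄ = 35825.00 / 4810.00 = 7.45 in
ȳ = 583690.00 / 4810.00 = 121.35 in

x̄ = 7.45 in, ȳ = 121.35 in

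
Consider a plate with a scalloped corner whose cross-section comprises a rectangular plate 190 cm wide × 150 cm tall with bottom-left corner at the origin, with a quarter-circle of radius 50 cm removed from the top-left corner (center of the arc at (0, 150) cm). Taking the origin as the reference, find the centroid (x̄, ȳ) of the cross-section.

Part | A | x̄ᵢ | ȳᵢ | A·x̄ᵢ | A·ȳᵢ
plate | 28500.00 | 95.00 | 75.00 | 2707500.00 | 2137500.00
removed quarter-circle | -1963.50 | 21.22 | 128.78 | -41666.67 | -252857.64
Σ | 26536.50 |  |  | 2665833.33 | 1884642.36
x̄ = 2665833.33 / 26536.50 = 100.46 cm
ȳ = 1884642.36 / 26536.50 = 71.02 cm

x̄ = 100.46 cm, ȳ = 71.02 cm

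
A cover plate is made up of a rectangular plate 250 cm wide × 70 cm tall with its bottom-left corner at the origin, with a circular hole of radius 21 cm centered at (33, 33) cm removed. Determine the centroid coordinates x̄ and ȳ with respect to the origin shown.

x̄ = 132.91 cm, ȳ = 35.17 cm

plate: A = 250 × 70 = 17500.00, centroid at (125.00, 35.00).
hole: A = −π·21² = -1385.44, centroid at (33.00, 33.00).
ΣA = 16114.56 cm²
ΣAx̄ = (17500.00)(125.00) + (-1385.44)(33.00) = 2141780.40 cm³
ΣAȳ = (17500.00)(35.00) + (-1385.44)(33.00) = 566780.40 cm³
x̄ = 2141780.40 / 16114.56 = 132.91 cm
ȳ = 566780.40 / 16114.56 = 35.17 cm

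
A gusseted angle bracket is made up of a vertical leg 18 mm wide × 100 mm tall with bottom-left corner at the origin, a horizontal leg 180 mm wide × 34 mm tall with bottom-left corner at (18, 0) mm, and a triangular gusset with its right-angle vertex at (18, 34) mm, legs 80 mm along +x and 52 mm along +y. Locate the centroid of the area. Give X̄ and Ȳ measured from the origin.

X̄ = 77.01 mm, Ȳ = 30.08 mm

Part | A | x̄ᵢ | ȳᵢ | A·x̄ᵢ | A·ȳᵢ
vertical leg | 1800.00 | 9.00 | 50.00 | 16200.00 | 90000.00
horizontal leg | 6120.00 | 108.00 | 17.00 | 660960.00 | 104040.00
gusset | 2080.00 | 44.67 | 51.33 | 92906.67 | 106773.33
Σ | 10000.00 |  |  | 770066.67 | 300813.33
X̄ = 770066.67 / 10000.00 = 77.01 mm
Ȳ = 300813.33 / 10000.00 = 30.08 mm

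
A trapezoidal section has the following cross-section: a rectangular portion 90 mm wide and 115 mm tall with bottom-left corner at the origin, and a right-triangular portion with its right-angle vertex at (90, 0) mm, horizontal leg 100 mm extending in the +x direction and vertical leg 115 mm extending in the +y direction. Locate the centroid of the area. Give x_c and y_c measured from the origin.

x_c = 72.98 mm, y_c = 50.65 mm

rectangular portion: A = 90 × 115 = 10350.00, centroid at (45.00, 57.50).
triangular portion: A = ½·100·115 = 5750.00, centroid at (123.33, 38.33).
ΣA = 16100.00 mm², ΣAx_c = 1174916.67 mm³, ΣAy_c = 815541.67 mm³.
x_c = 1174916.67/16100.00 = 72.98 mm; y_c = 815541.67/16100.00 = 50.65 mm.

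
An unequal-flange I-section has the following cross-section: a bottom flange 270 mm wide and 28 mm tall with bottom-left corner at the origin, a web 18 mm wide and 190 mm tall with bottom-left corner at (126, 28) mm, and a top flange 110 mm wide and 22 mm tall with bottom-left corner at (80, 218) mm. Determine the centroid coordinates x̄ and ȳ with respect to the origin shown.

x̄ = 135.00 mm, ȳ = 80.65 mm

Part | A | x̄ᵢ | ȳᵢ | A·x̄ᵢ | A·ȳᵢ
bottom flange | 7560.00 | 135.00 | 14.00 | 1020600.00 | 105840.00
web | 3420.00 | 135.00 | 123.00 | 461700.00 | 420660.00
top flange | 2420.00 | 135.00 | 229.00 | 326700.00 | 554180.00
Σ | 13400.00 |  |  | 1809000.00 | 1080680.00
x̄ = 1809000.00 / 13400.00 = 135.00 mm
ȳ = 1080680.00 / 13400.00 = 80.65 mm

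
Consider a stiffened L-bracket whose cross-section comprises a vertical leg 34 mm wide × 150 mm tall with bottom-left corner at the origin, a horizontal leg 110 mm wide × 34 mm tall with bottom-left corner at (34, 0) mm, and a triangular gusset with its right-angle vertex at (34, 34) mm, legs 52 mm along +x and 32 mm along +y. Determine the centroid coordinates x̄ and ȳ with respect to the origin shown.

x̄ = 47.79 mm, ȳ = 49.96 mm

vertical leg: A = 34 × 150 = 5100.00, centroid at (17.00, 75.00).
horizontal leg: A = 110 × 34 = 3740.00, centroid at (89.00, 17.00).
gusset: A = ½·52·32 = 832.00, centroid at (51.33, 44.67).
ΣA = 9672.00 mm²
ΣAx̄ = (5100.00)(17.00) + (3740.00)(89.00) + (832.00)(51.33) = 462269.33 mm³
ΣAȳ = (5100.00)(75.00) + (3740.00)(17.00) + (832.00)(44.67) = 483242.67 mm³
x̄ = 462269.33 / 9672.00 = 47.79 mm
ȳ = 483242.67 / 9672.00 = 49.96 mm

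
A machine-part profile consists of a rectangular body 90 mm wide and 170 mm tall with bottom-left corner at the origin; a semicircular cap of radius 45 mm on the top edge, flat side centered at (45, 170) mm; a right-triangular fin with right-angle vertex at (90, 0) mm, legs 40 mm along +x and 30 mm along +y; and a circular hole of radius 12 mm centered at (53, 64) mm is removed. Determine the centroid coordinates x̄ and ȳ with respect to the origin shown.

rectangular body: A = 90 × 170 = 15300.00, centroid at (45.00, 85.00).
semicircular top: A = ½π·45² = 3180.86, centroid at (45.00, 189.10).
triangular fin: A = ½·40·30 = 600.00, centroid at (103.33, 10.00).
hole: A = −π·12² = -452.39, centroid at (53.00, 64.00).
ΣA = 18628.47 mm²
ΣAx̄ = (15300.00)(45.00) + (3180.86)(45.00) + (600.00)(103.33) + (-452.39)(53.00) = 869662.18 mm³
ΣAȳ = (15300.00)(85.00) + (3180.86)(189.10) + (600.00)(10.00) + (-452.39)(64.00) = 1879043.72 mm³
x̄ = 869662.18 / 18628.47 = 46.68 mm
ȳ = 1879043.72 / 18628.47 = 100.87 mm

x̄ = 46.68 mm, ȳ = 100.87 mm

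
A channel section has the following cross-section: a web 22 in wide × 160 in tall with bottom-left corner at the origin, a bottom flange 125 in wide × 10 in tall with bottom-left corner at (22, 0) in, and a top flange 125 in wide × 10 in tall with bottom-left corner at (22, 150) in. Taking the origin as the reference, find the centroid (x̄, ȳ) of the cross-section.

web: A = 22 × 160 = 3520.00, centroid at (11.00, 80.00).
bottom flange: A = 125 × 10 = 1250.00, centroid at (84.50, 5.00).
top flange: A = 125 × 10 = 1250.00, centroid at (84.50, 155.00).
ΣA = 6020.00 in²
ΣAx̄ = (3520.00)(11.00) + (1250.00)(84.50) + (1250.00)(84.50) = 249970.00 in³
ΣAȳ = (3520.00)(80.00) + (1250.00)(5.00) + (1250.00)(155.00) = 481600.00 in³
x̄ = 249970.00 / 6020.00 = 41.52 in
ȳ = 481600.00 / 6020.00 = 80.00 in

x̄ = 41.52 in, ȳ = 80.00 in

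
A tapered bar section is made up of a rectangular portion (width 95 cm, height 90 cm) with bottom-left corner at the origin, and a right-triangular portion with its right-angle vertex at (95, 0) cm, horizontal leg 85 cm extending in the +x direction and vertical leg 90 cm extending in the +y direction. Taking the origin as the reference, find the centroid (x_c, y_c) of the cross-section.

Part | A | x̄ᵢ | ȳᵢ | A·x̄ᵢ | A·ȳᵢ
rectangular portion | 8550.00 | 47.50 | 45.00 | 406125.00 | 384750.00
triangular portion | 3825.00 | 123.33 | 30.00 | 471750.00 | 114750.00
Σ | 12375.00 |  |  | 877875.00 | 499500.00
x_c = 877875.00 / 12375.00 = 70.94 cm
y_c = 499500.00 / 12375.00 = 40.36 cm

x_c = 70.94 cm, y_c = 40.36 cm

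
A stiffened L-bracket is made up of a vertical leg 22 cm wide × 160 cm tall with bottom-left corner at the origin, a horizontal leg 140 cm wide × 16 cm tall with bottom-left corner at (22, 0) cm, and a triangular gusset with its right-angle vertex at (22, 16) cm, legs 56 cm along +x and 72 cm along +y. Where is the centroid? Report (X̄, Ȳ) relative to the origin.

X̄ = 42.02 cm, Ȳ = 48.89 cm

vertical leg: A = 22 × 160 = 3520.00, centroid at (11.00, 80.00).
horizontal leg: A = 140 × 16 = 2240.00, centroid at (92.00, 8.00).
gusset: A = ½·56·72 = 2016.00, centroid at (40.67, 40.00).
ΣA = 7776.00 cm², ΣAX̄ = 326784.00 cm³, ΣAȲ = 380160.00 cm³.
X̄ = 326784.00/7776.00 = 42.02 cm; Ȳ = 380160.00/7776.00 = 48.89 cm.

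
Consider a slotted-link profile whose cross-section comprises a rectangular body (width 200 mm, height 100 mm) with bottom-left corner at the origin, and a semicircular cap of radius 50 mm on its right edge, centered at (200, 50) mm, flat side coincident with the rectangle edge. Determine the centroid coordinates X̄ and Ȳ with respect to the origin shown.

X̄ = 119.90 mm, Ȳ = 50.00 mm

rectangular body: A = 200 × 100 = 20000.00, centroid at (100.00, 50.00).
semicircular end: A = ½π·50² = 3926.99, centroid at (221.22, 50.00).
ΣA = 23926.99 mm², ΣAX̄ = 2868731.50 mm³, ΣAȲ = 1196349.54 mm³.
X̄ = 2868731.50/23926.99 = 119.90 mm; Ȳ = 1196349.54/23926.99 = 50.00 mm.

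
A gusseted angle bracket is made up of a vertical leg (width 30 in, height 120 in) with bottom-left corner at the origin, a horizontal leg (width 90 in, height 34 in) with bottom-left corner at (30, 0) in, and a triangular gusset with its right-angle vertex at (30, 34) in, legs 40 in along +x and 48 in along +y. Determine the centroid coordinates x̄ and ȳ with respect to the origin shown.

vertical leg: A = 30 × 120 = 3600.00, centroid at (15.00, 60.00).
horizontal leg: A = 90 × 34 = 3060.00, centroid at (75.00, 17.00).
gusset: A = ½·40·48 = 960.00, centroid at (43.33, 50.00).
ΣA = 7620.00 in²
ΣAx̄ = (3600.00)(15.00) + (3060.00)(75.00) + (960.00)(43.33) = 325100.00 in³
ΣAȳ = (3600.00)(60.00) + (3060.00)(17.00) + (960.00)(50.00) = 316020.00 in³
x̄ = 325100.00 / 7620.00 = 42.66 in
ȳ = 316020.00 / 7620.00 = 41.47 in

x̄ = 42.66 in, ȳ = 41.47 in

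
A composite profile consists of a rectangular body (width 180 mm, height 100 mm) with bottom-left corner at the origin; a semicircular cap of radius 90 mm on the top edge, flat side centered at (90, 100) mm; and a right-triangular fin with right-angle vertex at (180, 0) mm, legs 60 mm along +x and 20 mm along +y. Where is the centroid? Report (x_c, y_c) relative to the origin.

x_c = 92.11 mm, y_c = 85.00 mm

Part | A | x̄ᵢ | ȳᵢ | A·x̄ᵢ | A·ȳᵢ
rectangular body | 18000.00 | 90.00 | 50.00 | 1620000.00 | 900000.00
semicircular top | 12723.45 | 90.00 | 138.20 | 1145110.52 | 1758345.02
triangular fin | 600.00 | 200.00 | 6.67 | 120000.00 | 4000.00
Σ | 31323.45 |  |  | 2885110.52 | 2662345.02
x_c = 2885110.52 / 31323.45 = 92.11 mm
y_c = 2662345.02 / 31323.45 = 85.00 mm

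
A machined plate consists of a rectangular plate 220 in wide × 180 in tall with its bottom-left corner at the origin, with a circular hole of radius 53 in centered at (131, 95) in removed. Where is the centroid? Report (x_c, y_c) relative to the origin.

x_c = 103.98 in, y_c = 88.57 in

plate: A = 220 × 180 = 39600.00, centroid at (110.00, 90.00).
hole: A = −π·53² = -8824.73, centroid at (131.00, 95.00).
ΣA = 30775.27 in²
ΣAx_c = (39600.00)(110.00) + (-8824.73)(131.00) = 3199959.88 in³
ΣAy_c = (39600.00)(90.00) + (-8824.73)(95.00) = 2725650.29 in³
x_c = 3199959.88 / 30775.27 = 103.98 in
y_c = 2725650.29 / 30775.27 = 88.57 in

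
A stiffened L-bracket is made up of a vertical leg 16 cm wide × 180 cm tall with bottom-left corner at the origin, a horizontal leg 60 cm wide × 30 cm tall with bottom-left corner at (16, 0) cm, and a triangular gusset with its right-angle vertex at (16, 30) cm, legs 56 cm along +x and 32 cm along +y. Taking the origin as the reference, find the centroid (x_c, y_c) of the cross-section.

Part | A | x̄ᵢ | ȳᵢ | A·x̄ᵢ | A·ȳᵢ
vertical leg | 2880.00 | 8.00 | 90.00 | 23040.00 | 259200.00
horizontal leg | 1800.00 | 46.00 | 15.00 | 82800.00 | 27000.00
gusset | 896.00 | 34.67 | 40.67 | 31061.33 | 36437.33
Σ | 5576.00 |  |  | 136901.33 | 322637.33
x_c = 136901.33 / 5576.00 = 24.55 cm
y_c = 322637.33 / 5576.00 = 57.86 cm

x_c = 24.55 cm, y_c = 57.86 cm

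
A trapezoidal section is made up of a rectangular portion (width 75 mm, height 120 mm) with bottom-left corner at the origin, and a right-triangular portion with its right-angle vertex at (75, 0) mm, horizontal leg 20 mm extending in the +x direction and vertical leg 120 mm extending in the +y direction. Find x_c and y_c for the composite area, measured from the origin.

x_c = 42.70 mm, y_c = 57.65 mm

Part | A | x̄ᵢ | ȳᵢ | A·x̄ᵢ | A·ȳᵢ
rectangular portion | 9000.00 | 37.50 | 60.00 | 337500.00 | 540000.00
triangular portion | 1200.00 | 81.67 | 40.00 | 98000.00 | 48000.00
Σ | 10200.00 |  |  | 435500.00 | 588000.00
x_c = 435500.00 / 10200.00 = 42.70 mm
y_c = 588000.00 / 10200.00 = 57.65 mm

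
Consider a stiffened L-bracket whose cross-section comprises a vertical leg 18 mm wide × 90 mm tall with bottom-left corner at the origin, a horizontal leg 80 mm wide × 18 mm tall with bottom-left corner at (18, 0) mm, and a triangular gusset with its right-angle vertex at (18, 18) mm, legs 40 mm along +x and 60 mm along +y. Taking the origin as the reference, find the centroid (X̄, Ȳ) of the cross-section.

vertical leg: A = 18 × 90 = 1620.00, centroid at (9.00, 45.00).
horizontal leg: A = 80 × 18 = 1440.00, centroid at (58.00, 9.00).
gusset: A = ½·40·60 = 1200.00, centroid at (31.33, 38.00).
ΣA = 4260.00 mm², ΣAX̄ = 135700.00 mm³, ΣAȲ = 131460.00 mm³.
X̄ = 135700.00/4260.00 = 31.85 mm; Ȳ = 131460.00/4260.00 = 30.86 mm.

X̄ = 31.85 mm, Ȳ = 30.86 mm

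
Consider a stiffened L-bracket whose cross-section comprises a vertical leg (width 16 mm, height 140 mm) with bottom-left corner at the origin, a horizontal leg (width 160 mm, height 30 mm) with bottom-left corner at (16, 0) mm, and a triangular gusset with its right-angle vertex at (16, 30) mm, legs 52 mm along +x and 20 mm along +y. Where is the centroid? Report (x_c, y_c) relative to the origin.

vertical leg: A = 16 × 140 = 2240.00, centroid at (8.00, 70.00).
horizontal leg: A = 160 × 30 = 4800.00, centroid at (96.00, 15.00).
gusset: A = ½·52·20 = 520.00, centroid at (33.33, 36.67).
ΣA = 7560.00 mm²
ΣAx_c = (2240.00)(8.00) + (4800.00)(96.00) + (520.00)(33.33) = 496053.33 mm³
ΣAy_c = (2240.00)(70.00) + (4800.00)(15.00) + (520.00)(36.67) = 247866.67 mm³
x_c = 496053.33 / 7560.00 = 65.62 mm
y_c = 247866.67 / 7560.00 = 32.79 mm

x_c = 65.62 mm, y_c = 32.79 mm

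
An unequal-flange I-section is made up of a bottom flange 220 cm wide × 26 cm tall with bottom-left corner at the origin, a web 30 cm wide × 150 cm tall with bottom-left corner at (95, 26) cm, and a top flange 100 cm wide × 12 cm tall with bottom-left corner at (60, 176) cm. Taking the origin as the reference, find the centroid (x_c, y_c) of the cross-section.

Part | A | x̄ᵢ | ȳᵢ | A·x̄ᵢ | A·ȳᵢ
bottom flange | 5720.00 | 110.00 | 13.00 | 629200.00 | 74360.00
web | 4500.00 | 110.00 | 101.00 | 495000.00 | 454500.00
top flange | 1200.00 | 110.00 | 182.00 | 132000.00 | 218400.00
Σ | 11420.00 |  |  | 1256200.00 | 747260.00
x_c = 1256200.00 / 11420.00 = 110.00 cm
y_c = 747260.00 / 11420.00 = 65.43 cm

x_c = 110.00 cm, y_c = 65.43 cm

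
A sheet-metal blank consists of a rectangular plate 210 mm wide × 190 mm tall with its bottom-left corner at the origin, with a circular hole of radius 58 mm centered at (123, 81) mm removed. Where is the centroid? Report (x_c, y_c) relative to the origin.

x_c = 98.51 mm, y_c = 100.04 mm

plate: A = 210 × 190 = 39900.00, centroid at (105.00, 95.00).
hole: A = −π·58² = -10568.32, centroid at (123.00, 81.00).
ΣA = 29331.68 mm², ΣAx_c = 2889596.92 mm³, ΣAy_c = 2934466.27 mm³.
x_c = 2889596.92/29331.68 = 98.51 mm; y_c = 2934466.27/29331.68 = 100.04 mm.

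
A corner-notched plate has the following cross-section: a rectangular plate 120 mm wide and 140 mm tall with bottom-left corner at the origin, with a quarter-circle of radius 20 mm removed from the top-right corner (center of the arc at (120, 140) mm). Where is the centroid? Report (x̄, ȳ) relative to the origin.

Part | A | x̄ᵢ | ȳᵢ | A·x̄ᵢ | A·ȳᵢ
plate | 16800.00 | 60.00 | 70.00 | 1008000.00 | 1176000.00
removed quarter-circle | -314.16 | 111.51 | 131.51 | -35032.45 | -41315.63
Σ | 16485.84 |  |  | 972967.55 | 1134684.37
x̄ = 972967.55 / 16485.84 = 59.02 mm
ȳ = 1134684.37 / 16485.84 = 68.83 mm

x̄ = 59.02 mm, ȳ = 68.83 mm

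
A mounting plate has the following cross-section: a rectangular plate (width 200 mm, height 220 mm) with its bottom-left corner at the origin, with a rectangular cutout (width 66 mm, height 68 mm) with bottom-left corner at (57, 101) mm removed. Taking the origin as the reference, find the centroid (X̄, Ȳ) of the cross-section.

plate: A = 200 × 220 = 44000.00, centroid at (100.00, 110.00).
hole: A = −(66 × 68) = -4488.00, centroid at (90.00, 135.00).
ΣA = 39512.00 mm², ΣAX̄ = 3996080.00 mm³, ΣAȲ = 4234120.00 mm³.
X̄ = 3996080.00/39512.00 = 101.14 mm; Ȳ = 4234120.00/39512.00 = 107.16 mm.

X̄ = 101.14 mm, Ȳ = 107.16 mm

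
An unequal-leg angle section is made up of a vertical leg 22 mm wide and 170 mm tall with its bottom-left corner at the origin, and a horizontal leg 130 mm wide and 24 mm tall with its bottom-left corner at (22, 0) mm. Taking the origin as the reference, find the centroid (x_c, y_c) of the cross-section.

x_c = 45.57 mm, y_c = 51.80 mm

vertical leg: A = 22 × 170 = 3740.00, centroid at (11.00, 85.00).
horizontal leg: A = 130 × 24 = 3120.00, centroid at (87.00, 12.00).
ΣA = 6860.00 mm², ΣAx_c = 312580.00 mm³, ΣAy_c = 355340.00 mm³.
x_c = 312580.00/6860.00 = 45.57 mm; y_c = 355340.00/6860.00 = 51.80 mm.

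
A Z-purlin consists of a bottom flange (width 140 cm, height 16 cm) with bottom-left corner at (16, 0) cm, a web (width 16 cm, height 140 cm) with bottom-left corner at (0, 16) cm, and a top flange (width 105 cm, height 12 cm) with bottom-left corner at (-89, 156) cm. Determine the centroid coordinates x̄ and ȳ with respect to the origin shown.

bottom flange: A = 140 × 16 = 2240.00, centroid at (86.00, 8.00).
web: A = 16 × 140 = 2240.00, centroid at (8.00, 86.00).
top flange: A = 105 × 12 = 1260.00, centroid at (-36.50, 162.00).
ΣA = 5740.00 cm², ΣAx̄ = 164570.00 cm³, ΣAȳ = 414680.00 cm³.
x̄ = 164570.00/5740.00 = 28.67 cm; ȳ = 414680.00/5740.00 = 72.24 cm.

x̄ = 28.67 cm, ȳ = 72.24 cm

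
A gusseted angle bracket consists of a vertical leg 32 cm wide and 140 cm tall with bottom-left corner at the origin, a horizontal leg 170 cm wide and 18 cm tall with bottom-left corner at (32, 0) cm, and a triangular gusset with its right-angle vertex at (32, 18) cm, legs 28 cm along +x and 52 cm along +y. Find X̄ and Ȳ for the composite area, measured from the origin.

X̄ = 55.61 cm, Ȳ = 44.37 cm

Part | A | x̄ᵢ | ȳᵢ | A·x̄ᵢ | A·ȳᵢ
vertical leg | 4480.00 | 16.00 | 70.00 | 71680.00 | 313600.00
horizontal leg | 3060.00 | 117.00 | 9.00 | 358020.00 | 27540.00
gusset | 728.00 | 41.33 | 35.33 | 30090.67 | 25722.67
Σ | 8268.00 |  |  | 459790.67 | 366862.67
X̄ = 459790.67 / 8268.00 = 55.61 cm
Ȳ = 366862.67 / 8268.00 = 44.37 cm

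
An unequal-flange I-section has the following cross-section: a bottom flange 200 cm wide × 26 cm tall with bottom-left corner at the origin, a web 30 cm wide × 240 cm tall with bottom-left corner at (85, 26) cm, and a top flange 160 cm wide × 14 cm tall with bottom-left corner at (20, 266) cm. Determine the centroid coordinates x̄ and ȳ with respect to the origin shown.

x̄ = 100.00 cm, ȳ = 118.19 cm

bottom flange: A = 200 × 26 = 5200.00, centroid at (100.00, 13.00).
web: A = 30 × 240 = 7200.00, centroid at (100.00, 146.00).
top flange: A = 160 × 14 = 2240.00, centroid at (100.00, 273.00).
ΣA = 14640.00 cm²
ΣAx̄ = (5200.00)(100.00) + (7200.00)(100.00) + (2240.00)(100.00) = 1464000.00 cm³
ΣAȳ = (5200.00)(13.00) + (7200.00)(146.00) + (2240.00)(273.00) = 1730320.00 cm³
x̄ = 1464000.00 / 14640.00 = 100.00 cm
ȳ = 1730320.00 / 14640.00 = 118.19 cm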